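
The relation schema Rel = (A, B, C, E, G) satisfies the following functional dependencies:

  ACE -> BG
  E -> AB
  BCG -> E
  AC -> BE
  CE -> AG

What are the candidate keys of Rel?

{A, C}; {C, E}; {B, C, G}

Attribute C never appears on the right-hand side of any dependency, so C must belong to every candidate key.
{C}⁺ = {C}, which is not all of the schema, so we must add further attributes.
{A, C}⁺: AC→BE adds B, E; CE→AG adds G → {A, B, C, E, G}. Minimal: {C}⁺ = {C}; {A}⁺ = {A} — none reach the full schema.
{C, E}⁺: E→AB adds A, B; CE→AG adds G → {A, B, C, E, G}. Minimal: {E}⁺ = {A, B, E}; {C}⁺ = {C} — none reach the full schema.
{B, C, G}⁺: BCG→E adds E; CE→AG adds A → {A, B, C, E, G}. Minimal: {C, G}⁺ = {C, G}; {B, G}⁺ = {B, G}; {B, C}⁺ = {B, C} — none reach the full schema.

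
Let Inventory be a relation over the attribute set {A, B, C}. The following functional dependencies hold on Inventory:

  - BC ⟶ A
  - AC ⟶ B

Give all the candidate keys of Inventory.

{A, C}; {B, C}

Attribute C never appears on the right-hand side of any dependency, so C must belong to every candidate key.
{C}⁺ = {C}, which is not all of the schema, so we must add further attributes.
{A, C}⁺: AC→B adds B → {A, B, C}. Minimal: {C}⁺ = {C}; {A}⁺ = {A} — none reach the full schema.
{B, C}⁺: BC→A adds A → {A, B, C}. Minimal: {C}⁺ = {C}; {B}⁺ = {B} — none reach the full schema.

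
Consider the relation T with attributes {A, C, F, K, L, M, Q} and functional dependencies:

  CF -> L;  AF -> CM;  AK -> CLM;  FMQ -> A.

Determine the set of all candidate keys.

{A, F, K, Q}, {F, K, M, Q}

Attributes F, K, Q never appear on any right-hand side, so every candidate key must contain {F, K, Q}.
{F, K, Q}⁺ = {F, K, Q}, which is not all of the schema, so we must add further attributes.
{A, F, K, Q}⁺: AF→CM adds C, M; AK→CLM adds L → {A, C, F, K, L, M, Q}. Minimal: {F, K, Q}⁺ = {F, K, Q}; {A, K, Q}⁺ = {A, C, K, L, M, Q}; {A, F, Q}⁺ = {A, C, F, L, M, Q}; … — none reach the full schema.
{F, K, M, Q}⁺: FMQ→A adds A; AF→CM adds C; AK→CLM adds L → {A, C, F, K, L, M, Q}. Minimal: {K, M, Q}⁺ = {K, M, Q}; {F, M, Q}⁺ = {A, C, F, L, M, Q}; {F, K, Q}⁺ = {F, K, Q}; … — none reach the full schema.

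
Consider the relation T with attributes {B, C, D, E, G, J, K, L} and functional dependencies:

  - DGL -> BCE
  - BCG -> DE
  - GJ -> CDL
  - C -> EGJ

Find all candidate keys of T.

{C, K}⁺: C→EGJ adds E, G, J; GJ→CDL adds D, L; DGL→BCE adds B → {B, C, D, E, G, J, K, L}. Minimal: {K}⁺ = {K}; {C}⁺ = {B, C, D, E, G, J, L} — none reach the full schema.
{G, J, K}⁺: GJ→CDL adds C, D, L; C→EGJ adds E; DGL→BCE adds B → {B, C, D, E, G, J, K, L}. Minimal: {J, K}⁺ = {J, K}; {G, K}⁺ = {G, K}; {G, J}⁺ = {B, C, D, E, G, J, L} — none reach the full schema.
{D, G, K, L}⁺: DGL→BCE adds B, C, E; C→EGJ adds J → {B, C, D, E, G, J, K, L}. Minimal: {G, K, L}⁺ = {G, K, L}; {D, K, L}⁺ = {D, K, L}; {D, G, L}⁺ = {B, C, D, E, G, J, L}; … — none reach the full schema.
Any other superkey contains one of these as a subset, so there are no further candidate keys.

{C, K}; {G, J, K}; {D, G, K, L}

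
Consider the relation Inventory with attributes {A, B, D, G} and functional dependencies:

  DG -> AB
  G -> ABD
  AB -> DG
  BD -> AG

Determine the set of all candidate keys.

{G}⁺: G→ABD adds A, B, D → {A, B, D, G}.
{A, B}⁺: AB→DG adds D, G → {A, B, D, G}.
{B, D}⁺: BD→AG adds A, G → {A, B, D, G}.

G; AB; BD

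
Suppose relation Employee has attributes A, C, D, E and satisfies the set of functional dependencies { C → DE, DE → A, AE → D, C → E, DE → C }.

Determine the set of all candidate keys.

C; AE; DE

{C}⁺: C→DE adds D, E; DE→A adds A → {A, C, D, E}.
{A, E}⁺: AE→D adds D; DE→C adds C → {A, C, D, E}. Minimal: {E}⁺ = {E}; {A}⁺ = {A} — none reach the full schema.
{D, E}⁺: DE→A adds A; DE→C adds C → {A, C, D, E}. Minimal: {E}⁺ = {E}; {D}⁺ = {D} — none reach the full schema.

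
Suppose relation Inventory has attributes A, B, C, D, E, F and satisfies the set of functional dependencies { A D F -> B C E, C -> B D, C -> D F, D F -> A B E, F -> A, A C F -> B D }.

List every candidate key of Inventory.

C, DF

{C}⁺: C→BD adds B, D; C→DF adds F; DF→ABE adds A, E → {A, B, C, D, E, F}.
{D, F}⁺: DF→ABE adds A, B, E; ADF→BCE adds C → {A, B, C, D, E, F}. Minimal: {F}⁺ = {A, F}; {D}⁺ = {D} — none reach the full schema.
Any other superkey contains one of these as a subset, so there are no further candidate keys.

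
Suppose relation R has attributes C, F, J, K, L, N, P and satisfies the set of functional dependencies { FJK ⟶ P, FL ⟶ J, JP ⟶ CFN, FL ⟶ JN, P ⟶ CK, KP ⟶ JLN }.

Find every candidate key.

{P}; {F, J, K}; {F, K, L}

{P}⁺: P→CK adds C, K; KP→JLN adds J, L, N; JP→CFN adds F → {C, F, J, K, L, N, P}.
{F, J, K}⁺: FJK→P adds P; JP→CFN adds C, N; KP→JLN adds L → {C, F, J, K, L, N, P}. Minimal: {J, K}⁺ = {J, K}; {F, K}⁺ = {F, K}; {F, J}⁺ = {F, J} — none reach the full schema.
{F, K, L}⁺: FL→J adds J; FL→JN adds N; FJK→P adds P; JP→CFN adds C → {C, F, J, K, L, N, P}. Minimal: {K, L}⁺ = {K, L}; {F, L}⁺ = {F, J, L, N}; {F, K}⁺ = {F, K} — none reach the full schema.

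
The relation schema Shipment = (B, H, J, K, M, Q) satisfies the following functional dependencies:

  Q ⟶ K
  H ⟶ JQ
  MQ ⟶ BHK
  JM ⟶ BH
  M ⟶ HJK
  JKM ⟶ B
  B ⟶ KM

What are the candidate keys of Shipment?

(B), (M)

{B}⁺: B→KM adds K, M; M→HJK adds H, J; H→JQ adds Q → {B, H, J, K, M, Q}.
{M}⁺: M→HJK adds H, J, K; JKM→B adds B; H→JQ adds Q → {B, H, J, K, M, Q}.
Any other superkey contains one of these as a subset, so there are no further candidate keys.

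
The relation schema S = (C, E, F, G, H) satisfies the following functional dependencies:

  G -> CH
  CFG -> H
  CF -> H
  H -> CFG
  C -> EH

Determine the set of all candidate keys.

{C}, {G}, {H}

{C}⁺: C→EH adds E, H; H→CFG adds F, G → {C, E, F, G, H}.
{G}⁺: G→CH adds C, H; H→CFG adds F; C→EH adds E → {C, E, F, G, H}.
{H}⁺: H→CFG adds C, F, G; C→EH adds E → {C, E, F, G, H}.
Any other superkey contains one of these as a subset, so there are no further candidate keys.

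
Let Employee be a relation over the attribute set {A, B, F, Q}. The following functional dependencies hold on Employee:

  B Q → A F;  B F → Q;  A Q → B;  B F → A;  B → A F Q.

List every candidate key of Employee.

{B}⁺: B→AFQ adds A, F, Q → {A, B, F, Q}.
{A, Q}⁺: AQ→B adds B; B→AFQ adds F → {A, B, F, Q}. Minimal: {Q}⁺ = {Q}; {A}⁺ = {A} — none reach the full schema.

{B}, {A, Q}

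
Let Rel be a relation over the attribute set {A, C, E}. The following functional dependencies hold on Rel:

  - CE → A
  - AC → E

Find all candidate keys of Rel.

{A, C}, {C, E}

{A, C}⁺: AC→E adds E → {A, C, E}. Minimal: {C}⁺ = {C}; {A}⁺ = {A} — none reach the full schema.
{C, E}⁺: CE→A adds A → {A, C, E}. Minimal: {E}⁺ = {E}; {C}⁺ = {C} — none reach the full schema.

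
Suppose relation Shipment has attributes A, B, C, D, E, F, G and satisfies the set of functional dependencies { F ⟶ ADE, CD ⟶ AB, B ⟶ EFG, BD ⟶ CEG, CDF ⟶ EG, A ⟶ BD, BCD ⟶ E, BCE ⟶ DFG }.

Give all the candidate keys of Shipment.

(A), (B), (F), (C, D)

{A}⁺: A→BD adds B, D; B→EFG adds E, F, G; BD→CEG adds C → {A, B, C, D, E, F, G}.
{B}⁺: B→EFG adds E, F, G; F→ADE adds A, D; BD→CEG adds C → {A, B, C, D, E, F, G}.
{F}⁺: F→ADE adds A, D, E; A→BD adds B; B→EFG adds G; BD→CEG adds C → {A, B, C, D, E, F, G}.
{C, D}⁺: CD→AB adds A, B; B→EFG adds E, F, G → {A, B, C, D, E, F, G}. Minimal: {D}⁺ = {D}; {C}⁺ = {C} — none reach the full schema.
Any other superkey contains one of these as a subset, so there are no further candidate keys.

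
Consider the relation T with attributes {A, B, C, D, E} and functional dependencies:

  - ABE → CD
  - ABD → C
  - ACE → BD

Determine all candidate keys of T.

{A, B, E}, {A, C, E}

Attributes A, E never appear on any right-hand side, so every candidate key must contain {A, E}.
{A, E}⁺ = {A, E}, which is not all of the schema, so we must add further attributes.
{A, B, E}⁺: ABE→CD adds C, D → {A, B, C, D, E}. Minimal: {B, E}⁺ = {B, E}; {A, E}⁺ = {A, E}; {A, B}⁺ = {A, B} — none reach the full schema.
{A, C, E}⁺: ACE→BD adds B, D → {A, B, C, D, E}. Minimal: {C, E}⁺ = {C, E}; {A, E}⁺ = {A, E}; {A, C}⁺ = {A, C} — none reach the full schema.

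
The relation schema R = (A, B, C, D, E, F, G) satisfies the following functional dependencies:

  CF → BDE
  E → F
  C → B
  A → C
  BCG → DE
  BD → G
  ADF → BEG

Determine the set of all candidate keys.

(A, D), (A, E), (A, F), (A, G)

Attribute A never appears on the right-hand side of any dependency, so A must belong to every candidate key.
{A}⁺ = {A, B, C}, which is not all of the schema, so we must add further attributes.
{A, D}⁺: A→C adds C; C→B adds B; BD→G adds G; BCG→DE adds E; E→F adds F → {A, B, C, D, E, F, G}.
{A, E}⁺: E→F adds F; A→C adds C; CF→BDE adds B, D; BD→G adds G → {A, B, C, D, E, F, G}.
{A, F}⁺: A→C adds C; CF→BDE adds B, D, E; BD→G adds G → {A, B, C, D, E, F, G}.
{A, G}⁺: A→C adds C; C→B adds B; BCG→DE adds D, E; E→F adds F → {A, B, C, D, E, F, G}.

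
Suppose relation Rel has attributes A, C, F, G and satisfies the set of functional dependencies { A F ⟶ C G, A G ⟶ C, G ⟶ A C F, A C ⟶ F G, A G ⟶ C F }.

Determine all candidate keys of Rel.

(G), (A, C), (A, F)

{G}⁺: G→ACF adds A, C, F → {A, C, F, G}.
{A, C}⁺: AC→FG adds F, G → {A, C, F, G}. Minimal: {C}⁺ = {C}; {A}⁺ = {A} — none reach the full schema.
{A, F}⁺: AF→CG adds C, G → {A, C, F, G}. Minimal: {F}⁺ = {F}; {A}⁺ = {A} — none reach the full schema.
Any other superkey contains one of these as a subset, so there are no further candidate keys.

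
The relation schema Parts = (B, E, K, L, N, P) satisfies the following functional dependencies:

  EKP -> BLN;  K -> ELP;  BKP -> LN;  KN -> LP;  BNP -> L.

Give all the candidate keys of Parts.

{K}⁺: K→ELP adds E, L, P; EKP→BLN adds B, N → {B, E, K, L, N, P}.

(K)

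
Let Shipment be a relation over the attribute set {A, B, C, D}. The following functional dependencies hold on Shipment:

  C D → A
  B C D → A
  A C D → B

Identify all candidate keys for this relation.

Attributes C, D never appear on any right-hand side, so every candidate key must contain {C, D}.
{C, D}⁺ = {A, B, C, D}, which is all of the schema, so {C, D} is the only candidate key.

CD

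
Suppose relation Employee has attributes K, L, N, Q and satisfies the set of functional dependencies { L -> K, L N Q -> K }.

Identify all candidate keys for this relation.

Attributes L, N, Q never appear on any right-hand side, so every candidate key must contain {L, N, Q}.
{L, N, Q}⁺ = {K, L, N, Q}, which is all of the schema, so {L, N, Q} is the only candidate key.

LNQ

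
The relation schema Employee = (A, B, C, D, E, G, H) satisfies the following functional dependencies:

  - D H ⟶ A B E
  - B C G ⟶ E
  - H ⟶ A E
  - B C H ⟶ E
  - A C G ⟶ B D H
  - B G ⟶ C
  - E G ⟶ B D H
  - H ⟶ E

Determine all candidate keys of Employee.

BG, EG, GH, ACG

Attribute G never appears on the right-hand side of any dependency, so G must belong to every candidate key.
{G}⁺ = {G}, which is not all of the schema, so we must add further attributes.
{B, G}⁺: BG→C adds C; BCG→E adds E; EG→BDH adds D, H; DH→ABE adds A → {A, B, C, D, E, G, H}. Minimal: {G}⁺ = {G}; {B}⁺ = {B} — none reach the full schema.
{E, G}⁺: EG→BDH adds B, D, H; DH→ABE adds A; BG→C adds C → {A, B, C, D, E, G, H}. Minimal: {G}⁺ = {G}; {E}⁺ = {E} — none reach the full schema.
{G, H}⁺: H→AE adds A, E; EG→BDH adds B, D; BG→C adds C → {A, B, C, D, E, G, H}. Minimal: {H}⁺ = {A, E, H}; {G}⁺ = {G} — none reach the full schema.
{A, C, G}⁺: ACG→BDH adds B, D, H; H→E adds E → {A, B, C, D, E, G, H}. Minimal: {C, G}⁺ = {C, G}; {A, G}⁺ = {A, G}; {A, C}⁺ = {A, C} — none reach the full schema.
Any other superkey contains one of these as a subset, so there are no further candidate keys.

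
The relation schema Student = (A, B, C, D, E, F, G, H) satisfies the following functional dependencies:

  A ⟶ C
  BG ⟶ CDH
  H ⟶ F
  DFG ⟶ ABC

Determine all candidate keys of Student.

{B, E, G}, {D, E, F, G}, {D, E, G, H}

Attributes E, G never appear on any right-hand side, so every candidate key must contain {E, G}.
{E, G}⁺ = {E, G}, which is not all of the schema, so we must add further attributes.
{B, E, G}⁺: BG→CDH adds C, D, H; H→F adds F; DFG→ABC adds A → {A, B, C, D, E, F, G, H}.
{D, E, F, G}⁺: DFG→ABC adds A, B, C; BG→CDH adds H → {A, B, C, D, E, F, G, H}.
{D, E, G, H}⁺: H→F adds F; DFG→ABC adds A, B, C → {A, B, C, D, E, F, G, H}.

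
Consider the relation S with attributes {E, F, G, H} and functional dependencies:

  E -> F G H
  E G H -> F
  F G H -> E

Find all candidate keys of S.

{E}⁺: E→FGH adds F, G, H → {E, F, G, H}.
{F, G, H}⁺: FGH→E adds E → {E, F, G, H}. Minimal: {G, H}⁺ = {G, H}; {F, H}⁺ = {F, H}; {F, G}⁺ = {F, G} — none reach the full schema.
Any other superkey contains one of these as a subset, so there are no further candidate keys.

{E}, {F, G, H}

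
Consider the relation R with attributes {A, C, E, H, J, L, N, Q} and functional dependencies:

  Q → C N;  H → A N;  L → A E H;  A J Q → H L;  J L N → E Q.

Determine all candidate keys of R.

{J, L}; {A, J, Q}; {H, J, Q}

Attribute J never appears on the right-hand side of any dependency, so J must belong to every candidate key.
{J}⁺ = {J}, which is not all of the schema, so we must add further attributes.
{J, L}⁺: L→AEH adds A, E, H; H→AN adds N; JLN→EQ adds Q; Q→CN adds C → {A, C, E, H, J, L, N, Q}.
{A, J, Q}⁺: Q→CN adds C, N; AJQ→HL adds H, L; JLN→EQ adds E → {A, C, E, H, J, L, N, Q}.
{H, J, Q}⁺: Q→CN adds C, N; H→AN adds A; AJQ→HL adds L; JLN→EQ adds E → {A, C, E, H, J, L, N, Q}.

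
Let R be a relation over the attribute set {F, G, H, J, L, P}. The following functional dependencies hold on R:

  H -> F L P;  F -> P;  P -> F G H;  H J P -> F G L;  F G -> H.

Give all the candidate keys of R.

Attribute J never appears on the right-hand side of any dependency, so J must belong to every candidate key.
{J}⁺ = {J}, which is not all of the schema, so we must add further attributes.
{F, J}⁺: F→P adds P; P→FGH adds G, H; HJP→FGL adds L → {F, G, H, J, L, P}.
{H, J}⁺: H→FLP adds F, L, P; P→FGH adds G → {F, G, H, J, L, P}.
{J, P}⁺: P→FGH adds F, G, H; HJP→FGL adds L → {F, G, H, J, L, P}.
Any other superkey contains one of these as a subset, so there are no further candidate keys.

{F, J}, {H, J}, {J, P}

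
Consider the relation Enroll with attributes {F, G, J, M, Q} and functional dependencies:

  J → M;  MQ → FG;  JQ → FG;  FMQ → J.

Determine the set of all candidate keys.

Attribute Q never appears on the right-hand side of any dependency, so Q must belong to every candidate key.
{Q}⁺ = {Q}, which is not all of the schema, so we must add further attributes.
{J, Q}⁺: J→M adds M; MQ→FG adds F, G → {F, G, J, M, Q}.
{M, Q}⁺: MQ→FG adds F, G; FMQ→J adds J → {F, G, J, M, Q}.
Any other superkey contains one of these as a subset, so there are no further candidate keys.

{J, Q}, {M, Q}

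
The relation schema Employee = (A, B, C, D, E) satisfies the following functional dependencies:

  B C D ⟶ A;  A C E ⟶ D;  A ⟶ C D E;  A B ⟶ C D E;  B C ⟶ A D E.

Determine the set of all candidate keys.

(A, B), (B, C)

Attribute B never appears on the right-hand side of any dependency, so B must belong to every candidate key.
{B}⁺ = {B}, which is not all of the schema, so we must add further attributes.
{A, B}⁺: A→CDE adds C, D, E → {A, B, C, D, E}.
{B, C}⁺: BC→ADE adds A, D, E → {A, B, C, D, E}.
Any other superkey contains one of these as a subset, so there are no further candidate keys.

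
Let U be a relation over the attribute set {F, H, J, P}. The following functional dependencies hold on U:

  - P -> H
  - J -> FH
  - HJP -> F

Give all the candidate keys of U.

Attributes J, P never appear on any right-hand side, so every candidate key must contain {J, P}.
{J, P}⁺ = {F, H, J, P}, which is all of the schema, so {J, P} is the only candidate key.

JP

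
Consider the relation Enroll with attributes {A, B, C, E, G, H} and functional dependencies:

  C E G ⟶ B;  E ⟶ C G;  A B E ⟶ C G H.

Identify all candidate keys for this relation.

{A, E}⁺: E→CG adds C, G; CEG→B adds B; ABE→CGH adds H → {A, B, C, E, G, H}. Minimal: {E}⁺ = {B, C, E, G}; {A}⁺ = {A} — none reach the full schema.

(A, E)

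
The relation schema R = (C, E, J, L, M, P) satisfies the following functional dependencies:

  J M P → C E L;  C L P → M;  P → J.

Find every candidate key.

Attribute P never appears on the right-hand side of any dependency, so P must belong to every candidate key.
{P}⁺ = {J, P}, which is not all of the schema, so we must add further attributes.
{M, P}⁺: P→J adds J; JMP→CEL adds C, E, L → {C, E, J, L, M, P}.
{C, L, P}⁺: CLP→M adds M; P→J adds J; JMP→CEL adds E → {C, E, J, L, M, P}.

(M, P), (C, L, P)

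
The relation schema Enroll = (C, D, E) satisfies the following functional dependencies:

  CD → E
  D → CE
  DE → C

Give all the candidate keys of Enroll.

{D}⁺: D→CE adds C, E → {C, D, E}.

D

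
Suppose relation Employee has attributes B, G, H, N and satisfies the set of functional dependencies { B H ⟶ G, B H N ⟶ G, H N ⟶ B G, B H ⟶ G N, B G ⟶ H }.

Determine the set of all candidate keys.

{B, G}; {B, H}; {H, N}

{B, G}⁺: BG→H adds H; BH→GN adds N → {B, G, H, N}. Minimal: {G}⁺ = {G}; {B}⁺ = {B} — none reach the full schema.
{B, H}⁺: BH→G adds G; BH→GN adds N → {B, G, H, N}. Minimal: {H}⁺ = {H}; {B}⁺ = {B} — none reach the full schema.
{H, N}⁺: HN→BG adds B, G → {B, G, H, N}. Minimal: {N}⁺ = {N}; {H}⁺ = {H} — none reach the full schema.
Any other superkey contains one of these as a subset, so there are no further candidate keys.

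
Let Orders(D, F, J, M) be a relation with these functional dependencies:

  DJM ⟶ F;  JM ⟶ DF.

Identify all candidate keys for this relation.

{J, M}

Attributes J, M never appear on any right-hand side, so every candidate key must contain {J, M}.
{J, M}⁺ = {D, F, J, M}, which is all of the schema, so {J, M} is the only candidate key.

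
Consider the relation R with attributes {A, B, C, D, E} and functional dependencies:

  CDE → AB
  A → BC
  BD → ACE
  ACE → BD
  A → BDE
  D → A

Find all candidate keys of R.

{A}⁺: A→BC adds B, C; A→BDE adds D, E → {A, B, C, D, E}.
{D}⁺: D→A adds A; A→BC adds B, C; BD→ACE adds E → {A, B, C, D, E}.
Any other superkey contains one of these as a subset, so there are no further candidate keys.

{A}, {D}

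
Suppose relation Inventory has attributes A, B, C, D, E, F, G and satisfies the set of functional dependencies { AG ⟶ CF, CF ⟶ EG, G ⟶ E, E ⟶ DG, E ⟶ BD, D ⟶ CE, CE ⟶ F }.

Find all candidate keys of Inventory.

AD, AE, AG, ACF

Attribute A never appears on the right-hand side of any dependency, so A must belong to every candidate key.
{A}⁺ = {A}, which is not all of the schema, so we must add further attributes.
{A, D}⁺: D→CE adds C, E; CE→F adds F; CF→EG adds G; E→BD adds B → {A, B, C, D, E, F, G}. Minimal: {D}⁺ = {B, C, D, E, F, G}; {A}⁺ = {A} — none reach the full schema.
{A, E}⁺: E→DG adds D, G; E→BD adds B; D→CE adds C; CE→F adds F → {A, B, C, D, E, F, G}. Minimal: {E}⁺ = {B, C, D, E, F, G}; {A}⁺ = {A} — none reach the full schema.
{A, G}⁺: AG→CF adds C, F; CF→EG adds E; E→DG adds D; E→BD adds B → {A, B, C, D, E, F, G}. Minimal: {G}⁺ = {B, C, D, E, F, G}; {A}⁺ = {A} — none reach the full schema.
{A, C, F}⁺: CF→EG adds E, G; E→DG adds D; E→BD adds B → {A, B, C, D, E, F, G}. Minimal: {C, F}⁺ = {B, C, D, E, F, G}; {A, F}⁺ = {A, F}; {A, C}⁺ = {A, C} — none reach the full schema.
Any other superkey contains one of these as a subset, so there are no further candidate keys.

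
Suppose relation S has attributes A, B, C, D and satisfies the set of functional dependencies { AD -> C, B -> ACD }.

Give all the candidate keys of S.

{B}

{B}⁺: B→ACD adds A, C, D → {A, B, C, D}.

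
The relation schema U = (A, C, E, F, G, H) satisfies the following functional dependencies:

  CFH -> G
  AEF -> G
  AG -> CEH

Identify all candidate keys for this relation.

{A, E, F}⁺: AEF→G adds G; AG→CEH adds C, H → {A, C, E, F, G, H}. Minimal: {E, F}⁺ = {E, F}; {A, F}⁺ = {A, F}; {A, E}⁺ = {A, E} — none reach the full schema.
{A, F, G}⁺: AG→CEH adds C, E, H → {A, C, E, F, G, H}. Minimal: {F, G}⁺ = {F, G}; {A, G}⁺ = {A, C, E, G, H}; {A, F}⁺ = {A, F} — none reach the full schema.
{A, C, F, H}⁺: CFH→G adds G; AG→CEH adds E → {A, C, E, F, G, H}. Minimal: {C, F, H}⁺ = {C, F, G, H}; {A, F, H}⁺ = {A, F, H}; {A, C, H}⁺ = {A, C, H}; … — none reach the full schema.

AEF; AFG; ACFH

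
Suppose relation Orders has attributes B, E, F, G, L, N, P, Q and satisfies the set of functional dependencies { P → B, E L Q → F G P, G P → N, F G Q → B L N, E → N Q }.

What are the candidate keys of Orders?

(E, L), (E, F, G)

Attribute E never appears on the right-hand side of any dependency, so E must belong to every candidate key.
{E}⁺ = {E, N, Q}, which is not all of the schema, so we must add further attributes.
{E, L}⁺: E→NQ adds N, Q; ELQ→FGP adds F, G, P; FGQ→BLN adds B → {B, E, F, G, L, N, P, Q}.
{E, F, G}⁺: E→NQ adds N, Q; FGQ→BLN adds B, L; ELQ→FGP adds P → {B, E, F, G, L, N, P, Q}.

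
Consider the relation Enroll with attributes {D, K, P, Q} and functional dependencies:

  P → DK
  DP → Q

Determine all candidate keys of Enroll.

Attribute P never appears on the right-hand side of any dependency, so P must belong to every candidate key.
{P}⁺ = {D, K, P, Q}, which is all of the schema, so {P} is the only candidate key.

{P}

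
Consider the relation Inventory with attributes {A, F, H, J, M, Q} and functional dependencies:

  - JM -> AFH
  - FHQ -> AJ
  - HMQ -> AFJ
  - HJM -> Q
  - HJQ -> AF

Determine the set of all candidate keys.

Attribute M never appears on the right-hand side of any dependency, so M must belong to every candidate key.
{M}⁺ = {M}, which is not all of the schema, so we must add further attributes.
{J, M}⁺: JM→AFH adds A, F, H; HJM→Q adds Q → {A, F, H, J, M, Q}. Minimal: {M}⁺ = {M}; {J}⁺ = {J} — none reach the full schema.
{H, M, Q}⁺: HMQ→AFJ adds A, F, J → {A, F, H, J, M, Q}. Minimal: {M, Q}⁺ = {M, Q}; {H, Q}⁺ = {H, Q}; {H, M}⁺ = {H, M} — none reach the full schema.
Any other superkey contains one of these as a subset, so there are no further candidate keys.

(J, M), (H, M, Q)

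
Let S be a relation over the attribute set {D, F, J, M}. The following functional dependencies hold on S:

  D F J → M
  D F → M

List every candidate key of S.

DFJ

Attributes D, F, J never appear on any right-hand side, so every candidate key must contain {D, F, J}.
{D, F, J}⁺ = {D, F, J, M}, which is all of the schema, so {D, F, J} is the only candidate key.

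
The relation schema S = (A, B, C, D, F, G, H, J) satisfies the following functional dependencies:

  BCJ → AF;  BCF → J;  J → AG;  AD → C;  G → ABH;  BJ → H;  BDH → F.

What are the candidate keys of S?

Attribute D never appears on the right-hand side of any dependency, so D must belong to every candidate key.
{D}⁺ = {D}, which is not all of the schema, so we must add further attributes.
{D, G}⁺: G→ABH adds A, B, H; BDH→F adds F; AD→C adds C; BCF→J adds J → {A, B, C, D, F, G, H, J}. Minimal: {G}⁺ = {A, B, G, H}; {D}⁺ = {D} — none reach the full schema.
{D, J}⁺: J→AG adds A, G; AD→C adds C; G→ABH adds B, H; BDH→F adds F → {A, B, C, D, F, G, H, J}. Minimal: {J}⁺ = {A, B, G, H, J}; {D}⁺ = {D} — none reach the full schema.
{A, B, D, F}⁺: AD→C adds C; BCF→J adds J; J→AG adds G; G→ABH adds H → {A, B, C, D, F, G, H, J}. Minimal: {B, D, F}⁺ = {B, D, F}; {A, D, F}⁺ = {A, C, D, F}; {A, B, F}⁺ = {A, B, F}; … — none reach the full schema.
{A, B, D, H}⁺: AD→C adds C; BDH→F adds F; BCF→J adds J; J→AG adds G → {A, B, C, D, F, G, H, J}. Minimal: {B, D, H}⁺ = {B, D, F, H}; {A, D, H}⁺ = {A, C, D, H}; {A, B, H}⁺ = {A, B, H}; … — none reach the full schema.
{B, C, D, F}⁺: BCF→J adds J; J→AG adds A, G; G→ABH adds H → {A, B, C, D, F, G, H, J}. Minimal: {C, D, F}⁺ = {C, D, F}; {B, D, F}⁺ = {B, D, F}; {B, C, F}⁺ = {A, B, C, F, G, H, J}; … — none reach the full schema.
{B, C, D, H}⁺: BDH→F adds F; BCF→J adds J; J→AG adds A, G → {A, B, C, D, F, G, H, J}. Minimal: {C, D, H}⁺ = {C, D, H}; {B, D, H}⁺ = {B, D, F, H}; {B, C, H}⁺ = {B, C, H}; … — none reach the full schema.

{D, G}, {D, J}, {A, B, D, F}, {A, B, D, H}, {B, C, D, F}, {B, C, D, H}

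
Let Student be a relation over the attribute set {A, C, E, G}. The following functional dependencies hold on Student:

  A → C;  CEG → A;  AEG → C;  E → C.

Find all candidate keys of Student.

{E, G}

Attributes E, G never appear on any right-hand side, so every candidate key must contain {E, G}.
{E, G}⁺ = {A, C, E, G}, which is all of the schema, so {E, G} is the only candidate key.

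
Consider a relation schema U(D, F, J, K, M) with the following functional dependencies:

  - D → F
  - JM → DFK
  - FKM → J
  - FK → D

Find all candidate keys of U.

{J, M}; {D, K, M}; {F, K, M}

Attribute M never appears on the right-hand side of any dependency, so M must belong to every candidate key.
{M}⁺ = {M}, which is not all of the schema, so we must add further attributes.
{J, M}⁺: JM→DFK adds D, F, K → {D, F, J, K, M}. Minimal: {M}⁺ = {M}; {J}⁺ = {J} — none reach the full schema.
{D, K, M}⁺: D→F adds F; FKM→J adds J → {D, F, J, K, M}. Minimal: {K, M}⁺ = {K, M}; {D, M}⁺ = {D, F, M}; {D, K}⁺ = {D, F, K} — none reach the full schema.
{F, K, M}⁺: FKM→J adds J; FK→D adds D → {D, F, J, K, M}. Minimal: {K, M}⁺ = {K, M}; {F, M}⁺ = {F, M}; {F, K}⁺ = {D, F, K} — none reach the full schema.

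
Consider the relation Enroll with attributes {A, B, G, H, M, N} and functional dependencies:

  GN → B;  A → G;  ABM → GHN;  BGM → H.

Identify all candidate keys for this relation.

{A, B, M}, {A, M, N}

Attributes A, M never appear on any right-hand side, so every candidate key must contain {A, M}.
{A, M}⁺ = {A, G, M}, which is not all of the schema, so we must add further attributes.
{A, B, M}⁺: A→G adds G; ABM→GHN adds H, N → {A, B, G, H, M, N}.
{A, M, N}⁺: A→G adds G; GN→B adds B; ABM→GHN adds H → {A, B, G, H, M, N}.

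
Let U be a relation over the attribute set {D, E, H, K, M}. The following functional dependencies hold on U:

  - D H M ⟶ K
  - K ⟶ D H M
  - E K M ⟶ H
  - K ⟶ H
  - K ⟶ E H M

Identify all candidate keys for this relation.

{K}⁺: K→DHM adds D, H, M; K→EHM adds E → {D, E, H, K, M}.
{D, H, M}⁺: DHM→K adds K; K→EHM adds E → {D, E, H, K, M}. Minimal: {H, M}⁺ = {H, M}; {D, M}⁺ = {D, M}; {D, H}⁺ = {D, H} — none reach the full schema.
Any other superkey contains one of these as a subset, so there are no further candidate keys.

{K}; {D, H, M}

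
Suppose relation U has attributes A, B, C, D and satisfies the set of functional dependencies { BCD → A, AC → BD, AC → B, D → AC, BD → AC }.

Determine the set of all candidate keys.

{D}⁺: D→AC adds A, C; AC→BD adds B → {A, B, C, D}.
{A, C}⁺: AC→BD adds B, D → {A, B, C, D}.

{D}, {A, C}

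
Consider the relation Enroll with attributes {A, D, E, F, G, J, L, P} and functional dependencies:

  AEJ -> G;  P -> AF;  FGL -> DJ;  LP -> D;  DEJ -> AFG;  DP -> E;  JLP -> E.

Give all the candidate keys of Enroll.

{G, L, P}, {J, L, P}

{G, L, P}⁺: P→AF adds A, F; FGL→DJ adds D, J; DP→E adds E → {A, D, E, F, G, J, L, P}.
{J, L, P}⁺: P→AF adds A, F; LP→D adds D; DP→E adds E; AEJ→G adds G → {A, D, E, F, G, J, L, P}.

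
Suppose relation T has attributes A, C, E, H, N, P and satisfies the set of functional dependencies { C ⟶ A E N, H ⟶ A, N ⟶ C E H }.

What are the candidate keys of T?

{C, P}⁺: C→AEN adds A, E, N; N→CEH adds H → {A, C, E, H, N, P}. Minimal: {P}⁺ = {P}; {C}⁺ = {A, C, E, H, N} — none reach the full schema.
{N, P}⁺: N→CEH adds C, E, H; C→AEN adds A → {A, C, E, H, N, P}. Minimal: {P}⁺ = {P}; {N}⁺ = {A, C, E, H, N} — none reach the full schema.
Any other superkey contains one of these as a subset, so there are no further candidate keys.

{C, P}; {N, P}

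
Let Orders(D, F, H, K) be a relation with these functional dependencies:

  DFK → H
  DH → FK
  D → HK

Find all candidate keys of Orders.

D

Attribute D never appears on the right-hand side of any dependency, so D must belong to every candidate key.
{D}⁺ = {D, F, H, K}, which is all of the schema, so {D} is the only candidate key.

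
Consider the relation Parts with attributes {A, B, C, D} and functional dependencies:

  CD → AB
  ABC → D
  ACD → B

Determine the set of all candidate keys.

Attribute C never appears on the right-hand side of any dependency, so C must belong to every candidate key.
{C}⁺ = {C}, which is not all of the schema, so we must add further attributes.
{C, D}⁺: CD→AB adds A, B → {A, B, C, D}. Minimal: {D}⁺ = {D}; {C}⁺ = {C} — none reach the full schema.
{A, B, C}⁺: ABC→D adds D → {A, B, C, D}. Minimal: {B, C}⁺ = {B, C}; {A, C}⁺ = {A, C}; {A, B}⁺ = {A, B} — none reach the full schema.

CD; ABC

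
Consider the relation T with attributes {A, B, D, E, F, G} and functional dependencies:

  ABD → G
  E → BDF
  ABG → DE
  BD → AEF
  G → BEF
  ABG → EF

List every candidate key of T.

(E), (G), (B, D)

{E}⁺: E→BDF adds B, D, F; BD→AEF adds A; ABD→G adds G → {A, B, D, E, F, G}.
{G}⁺: G→BEF adds B, E, F; E→BDF adds D; BD→AEF adds A → {A, B, D, E, F, G}.
{B, D}⁺: BD→AEF adds A, E, F; ABD→G adds G → {A, B, D, E, F, G}. Minimal: {D}⁺ = {D}; {B}⁺ = {B} — none reach the full schema.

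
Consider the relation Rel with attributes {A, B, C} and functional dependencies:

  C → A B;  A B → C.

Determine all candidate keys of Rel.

{C}⁺: C→AB adds A, B → {A, B, C}.
{A, B}⁺: AB→C adds C → {A, B, C}.

{C}, {A, B}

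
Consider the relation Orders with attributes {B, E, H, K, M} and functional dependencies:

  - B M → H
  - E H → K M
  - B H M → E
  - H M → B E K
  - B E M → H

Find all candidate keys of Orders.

BM, EH, HM

{B, M}⁺: BM→H adds H; BHM→E adds E; HM→BEK adds K → {B, E, H, K, M}. Minimal: {M}⁺ = {M}; {B}⁺ = {B} — none reach the full schema.
{E, H}⁺: EH→KM adds K, M; HM→BEK adds B → {B, E, H, K, M}. Minimal: {H}⁺ = {H}; {E}⁺ = {E} — none reach the full schema.
{H, M}⁺: HM→BEK adds B, E, K → {B, E, H, K, M}. Minimal: {M}⁺ = {M}; {H}⁺ = {H} — none reach the full schema.
Any other superkey contains one of these as a subset, so there are no further candidate keys.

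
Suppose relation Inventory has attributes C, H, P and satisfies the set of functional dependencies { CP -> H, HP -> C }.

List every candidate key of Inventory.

{C, P}⁺: CP→H adds H → {C, H, P}. Minimal: {P}⁺ = {P}; {C}⁺ = {C} — none reach the full schema.
{H, P}⁺: HP→C adds C → {C, H, P}. Minimal: {P}⁺ = {P}; {H}⁺ = {H} — none reach the full schema.
Any other superkey contains one of these as a subset, so there are no further candidate keys.

(C, P); (H, P)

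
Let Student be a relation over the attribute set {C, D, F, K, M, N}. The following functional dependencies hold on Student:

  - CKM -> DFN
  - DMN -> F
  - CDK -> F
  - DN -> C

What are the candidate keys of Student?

Attributes K, M never appear on any right-hand side, so every candidate key must contain {K, M}.
{K, M}⁺ = {K, M}, which is not all of the schema, so we must add further attributes.
{C, K, M}⁺: CKM→DFN adds D, F, N → {C, D, F, K, M, N}. Minimal: {K, M}⁺ = {K, M}; {C, M}⁺ = {C, M}; {C, K}⁺ = {C, K} — none reach the full schema.
{D, K, M, N}⁺: DMN→F adds F; DN→C adds C → {C, D, F, K, M, N}. Minimal: {K, M, N}⁺ = {K, M, N}; {D, M, N}⁺ = {C, D, F, M, N}; {D, K, N}⁺ = {C, D, F, K, N}; … — none reach the full schema.
Any other superkey contains one of these as a subset, so there are no further candidate keys.

{C, K, M}, {D, K, M, N}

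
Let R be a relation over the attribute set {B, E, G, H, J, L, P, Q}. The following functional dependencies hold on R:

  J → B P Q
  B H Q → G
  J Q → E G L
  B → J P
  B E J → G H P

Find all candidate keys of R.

{B}⁺: B→JP adds J, P; J→BPQ adds Q; JQ→EGL adds E, G, L; BEJ→GHP adds H → {B, E, G, H, J, L, P, Q}.
{J}⁺: J→BPQ adds B, P, Q; JQ→EGL adds E, G, L; BEJ→GHP adds H → {B, E, G, H, J, L, P, Q}.
Any other superkey contains one of these as a subset, so there are no further candidate keys.

(B), (J)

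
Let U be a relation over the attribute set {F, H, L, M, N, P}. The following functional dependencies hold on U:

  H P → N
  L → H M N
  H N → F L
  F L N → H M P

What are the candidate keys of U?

{L}; {H, N}; {H, P}

{L}⁺: L→HMN adds H, M, N; HN→FL adds F; FLN→HMP adds P → {F, H, L, M, N, P}.
{H, N}⁺: HN→FL adds F, L; FLN→HMP adds M, P → {F, H, L, M, N, P}.
{H, P}⁺: HP→N adds N; HN→FL adds F, L; FLN→HMP adds M → {F, H, L, M, N, P}.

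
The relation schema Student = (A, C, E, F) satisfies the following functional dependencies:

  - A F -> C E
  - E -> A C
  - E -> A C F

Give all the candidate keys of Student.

{E}⁺: E→AC adds A, C; E→ACF adds F → {A, C, E, F}.
{A, F}⁺: AF→CE adds C, E → {A, C, E, F}. Minimal: {F}⁺ = {F}; {A}⁺ = {A} — none reach the full schema.

(E), (A, F)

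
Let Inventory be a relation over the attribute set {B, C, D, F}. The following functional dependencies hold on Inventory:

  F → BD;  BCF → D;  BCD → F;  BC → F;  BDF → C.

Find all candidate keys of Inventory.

{F}⁺: F→BD adds B, D; BDF→C adds C → {B, C, D, F}.
{B, C}⁺: BC→F adds F; F→BD adds D → {B, C, D, F}.
Any other superkey contains one of these as a subset, so there are no further candidate keys.

{F}, {B, C}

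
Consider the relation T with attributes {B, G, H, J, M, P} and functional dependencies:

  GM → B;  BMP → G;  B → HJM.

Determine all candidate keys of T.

{B, P}, {G, M, P}

Attribute P never appears on the right-hand side of any dependency, so P must belong to every candidate key.
{P}⁺ = {P}, which is not all of the schema, so we must add further attributes.
{B, P}⁺: B→HJM adds H, J, M; BMP→G adds G → {B, G, H, J, M, P}. Minimal: {P}⁺ = {P}; {B}⁺ = {B, H, J, M} — none reach the full schema.
{G, M, P}⁺: GM→B adds B; B→HJM adds H, J → {B, G, H, J, M, P}. Minimal: {M, P}⁺ = {M, P}; {G, P}⁺ = {G, P}; {G, M}⁺ = {B, G, H, J, M} — none reach the full schema.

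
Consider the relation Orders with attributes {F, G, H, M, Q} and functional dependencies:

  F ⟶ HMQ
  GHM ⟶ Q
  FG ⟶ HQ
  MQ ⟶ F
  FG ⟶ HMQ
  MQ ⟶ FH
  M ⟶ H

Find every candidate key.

(F, G), (G, M)

Attribute G never appears on the right-hand side of any dependency, so G must belong to every candidate key.
{G}⁺ = {G}, which is not all of the schema, so we must add further attributes.
{F, G}⁺: F→HMQ adds H, M, Q → {F, G, H, M, Q}. Minimal: {G}⁺ = {G}; {F}⁺ = {F, H, M, Q} — none reach the full schema.
{G, M}⁺: M→H adds H; GHM→Q adds Q; MQ→F adds F → {F, G, H, M, Q}. Minimal: {M}⁺ = {H, M}; {G}⁺ = {G} — none reach the full schema.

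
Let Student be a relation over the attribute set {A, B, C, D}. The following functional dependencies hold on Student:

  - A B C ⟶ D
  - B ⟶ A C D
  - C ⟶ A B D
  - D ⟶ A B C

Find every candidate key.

B, C, D

{B}⁺: B→ACD adds A, C, D → {A, B, C, D}.
{C}⁺: C→ABD adds A, B, D → {A, B, C, D}.
{D}⁺: D→ABC adds A, B, C → {A, B, C, D}.
Any other superkey contains one of these as a subset, so there are no further candidate keys.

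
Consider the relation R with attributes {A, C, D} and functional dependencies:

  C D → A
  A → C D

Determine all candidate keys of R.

(A); (C, D)

{A}⁺: A→CD adds C, D → {A, C, D}.
{C, D}⁺: CD→A adds A → {A, C, D}.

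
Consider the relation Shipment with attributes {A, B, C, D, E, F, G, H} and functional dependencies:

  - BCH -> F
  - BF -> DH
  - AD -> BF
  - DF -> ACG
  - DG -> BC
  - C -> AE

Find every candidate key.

{A, D}⁺: AD→BF adds B, F; DF→ACG adds C, G; C→AE adds E; BF→DH adds H → {A, B, C, D, E, F, G, H}. Minimal: {D}⁺ = {D}; {A}⁺ = {A} — none reach the full schema.
{B, F}⁺: BF→DH adds D, H; DF→ACG adds A, C, G; C→AE adds E → {A, B, C, D, E, F, G, H}. Minimal: {F}⁺ = {F}; {B}⁺ = {B} — none reach the full schema.
{C, D}⁺: C→AE adds A, E; AD→BF adds B, F; DF→ACG adds G; BF→DH adds H → {A, B, C, D, E, F, G, H}. Minimal: {D}⁺ = {D}; {C}⁺ = {A, C, E} — none reach the full schema.
{D, F}⁺: DF→ACG adds A, C, G; DG→BC adds B; C→AE adds E; BF→DH adds H → {A, B, C, D, E, F, G, H}. Minimal: {F}⁺ = {F}; {D}⁺ = {D} — none reach the full schema.
{D, G}⁺: DG→BC adds B, C; C→AE adds A, E; AD→BF adds F; BF→DH adds H → {A, B, C, D, E, F, G, H}. Minimal: {G}⁺ = {G}; {D}⁺ = {D} — none reach the full schema.
{B, C, H}⁺: BCH→F adds F; BF→DH adds D; DF→ACG adds A, G; C→AE adds E → {A, B, C, D, E, F, G, H}. Minimal: {C, H}⁺ = {A, C, E, H}; {B, H}⁺ = {B, H}; {B, C}⁺ = {A, B, C, E} — none reach the full schema.
Any other superkey contains one of these as a subset, so there are no further candidate keys.

(A, D), (B, F), (C, D), (D, F), (D, G), (B, C, H)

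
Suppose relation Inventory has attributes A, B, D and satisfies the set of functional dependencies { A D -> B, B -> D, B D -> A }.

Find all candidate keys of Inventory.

{B}⁺: B→D adds D; BD→A adds A → {A, B, D}.
{A, D}⁺: AD→B adds B → {A, B, D}. Minimal: {D}⁺ = {D}; {A}⁺ = {A} — none reach the full schema.

{B}, {A, D}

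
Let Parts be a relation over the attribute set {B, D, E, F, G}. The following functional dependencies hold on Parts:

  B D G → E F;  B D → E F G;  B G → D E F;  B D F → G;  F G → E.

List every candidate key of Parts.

{B, D}, {B, G}

Attribute B never appears on the right-hand side of any dependency, so B must belong to every candidate key.
{B}⁺ = {B}, which is not all of the schema, so we must add further attributes.
{B, D}⁺: BD→EFG adds E, F, G → {B, D, E, F, G}. Minimal: {D}⁺ = {D}; {B}⁺ = {B} — none reach the full schema.
{B, G}⁺: BG→DEF adds D, E, F → {B, D, E, F, G}. Minimal: {G}⁺ = {G}; {B}⁺ = {B} — none reach the full schema.
Any other superkey contains one of these as a subset, so there are no further candidate keys.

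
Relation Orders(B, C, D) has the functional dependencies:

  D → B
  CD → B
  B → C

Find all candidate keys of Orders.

Attribute D never appears on the right-hand side of any dependency, so D must belong to every candidate key.
{D}⁺ = {B, C, D}, which is all of the schema, so {D} is the only candidate key.

(D)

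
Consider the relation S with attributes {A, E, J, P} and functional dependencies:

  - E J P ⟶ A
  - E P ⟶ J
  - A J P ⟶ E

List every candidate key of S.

Attribute P never appears on the right-hand side of any dependency, so P must belong to every candidate key.
{P}⁺ = {P}, which is not all of the schema, so we must add further attributes.
{E, P}⁺: EP→J adds J; EJP→A adds A → {A, E, J, P}. Minimal: {P}⁺ = {P}; {E}⁺ = {E} — none reach the full schema.
{A, J, P}⁺: AJP→E adds E → {A, E, J, P}. Minimal: {J, P}⁺ = {J, P}; {A, P}⁺ = {A, P}; {A, J}⁺ = {A, J} — none reach the full schema.
Any other superkey contains one of these as a subset, so there are no further candidate keys.

(E, P); (A, J, P)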